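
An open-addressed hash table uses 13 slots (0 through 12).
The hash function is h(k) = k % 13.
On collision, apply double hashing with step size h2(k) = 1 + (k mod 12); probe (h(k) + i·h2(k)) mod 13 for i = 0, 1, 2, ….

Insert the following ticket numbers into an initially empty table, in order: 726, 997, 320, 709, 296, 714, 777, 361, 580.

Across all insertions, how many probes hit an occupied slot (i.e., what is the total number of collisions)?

726 hashes to 11; slot 11 is free -> place at 11.
997 hashes to 9; slot 9 is free -> place at 9.
320 hashes to 8; slot 8 is free -> place at 8.
709 hashes to 7; slot 7 is free -> place at 7.
296 hashes to 10; slot 10 is free -> place at 10.
714 hashes to 12; slot 12 is free -> place at 12.
777 hashes to 10, h2=10; 10,7 taken -> place at 4.
361 hashes to 10, h2=2; 10,12 taken -> place at 1.
580 hashes to 8, h2=5; 8 taken -> place at 0.
Table: [580, 361, ∅, ∅, 777, ∅, ∅, 709, 320, 997, 296, 726, 714]

5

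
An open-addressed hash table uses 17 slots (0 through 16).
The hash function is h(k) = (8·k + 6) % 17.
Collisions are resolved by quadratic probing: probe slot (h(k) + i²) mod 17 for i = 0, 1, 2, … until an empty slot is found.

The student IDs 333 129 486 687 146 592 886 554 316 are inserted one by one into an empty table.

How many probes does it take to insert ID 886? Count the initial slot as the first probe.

2

Insert 333: h=1, slot 1 empty -> index 1.
Insert 129: h=1, slot 1 occupied -> index 2.
Insert 486: h=1, slots 1,2 occupied -> index 5.
Insert 687: h=11, slot 11 empty -> index 11.
Insert 146: h=1, slots 1,2,5 occupied -> index 10.
Insert 592: h=16, slot 16 empty -> index 16.
Insert 886: h=5, slot 5 occupied -> index 6.
Insert 554: h=1, slots 1,2,5,10 occupied -> index 0.
Insert 316: h=1, slots 1,2,5,10,0 occupied -> index 9.
Table: [554, 333, 129, ., ., 486, 886, ., ., 316, 146, 687, ., ., ., ., 592]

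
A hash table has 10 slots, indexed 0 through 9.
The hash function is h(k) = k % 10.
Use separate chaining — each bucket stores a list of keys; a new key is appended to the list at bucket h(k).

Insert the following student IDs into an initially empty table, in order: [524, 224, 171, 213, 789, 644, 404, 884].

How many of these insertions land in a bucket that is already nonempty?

4

Insert 524: h=4, bucket 4 empty -> new chain.
Insert 224: h=4, bucket 4 nonempty -> append to chain.
Insert 171: h=1, bucket 1 empty -> new chain.
Insert 213: h=3, bucket 3 empty -> new chain.
Insert 789: h=9, bucket 9 empty -> new chain.
Insert 644: h=4, bucket 4 nonempty -> append to chain.
Insert 404: h=4, bucket 4 nonempty -> append to chain.
Insert 884: h=4, bucket 4 nonempty -> append to chain.
Final buckets:
0: —
1: 171
2: —
3: 213
4: 524 -> 224 -> 644 -> 404 -> 884
5: —
6: —
7: —
8: —
9: 789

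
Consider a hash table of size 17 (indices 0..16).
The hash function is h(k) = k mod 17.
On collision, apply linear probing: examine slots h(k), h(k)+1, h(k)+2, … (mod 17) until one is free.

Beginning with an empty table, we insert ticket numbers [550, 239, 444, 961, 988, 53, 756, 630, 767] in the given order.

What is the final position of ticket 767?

Insert 550: h=6, slot 6 empty → index 6.
Insert 239: h=1, slot 1 empty → index 1.
Insert 444: h=2, slot 2 empty → index 2.
Insert 961: h=9, slot 9 empty → index 9.
Insert 988: h=2, slot 2 occupied → index 3.
Insert 53: h=2, slots 2,3 occupied → index 4.
Insert 756: h=8, slot 8 empty → index 8.
Insert 630: h=1, slots 1,2,3,4 occupied → index 5.
Insert 767: h=2, slots 2,3,4,5,6 occupied → index 7.
Table: [-, 239, 444, 988, 53, 630, 550, 767, 756, 961, -, -, -, -, -, -, -]

7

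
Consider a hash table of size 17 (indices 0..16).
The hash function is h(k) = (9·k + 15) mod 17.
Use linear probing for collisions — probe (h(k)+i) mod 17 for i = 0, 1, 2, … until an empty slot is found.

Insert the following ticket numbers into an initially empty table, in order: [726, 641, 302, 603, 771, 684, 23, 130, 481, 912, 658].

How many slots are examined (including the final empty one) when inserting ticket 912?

Insert 726: h=4, slot 4 empty -> index 4.
Insert 641: h=4, slot 4 occupied -> index 5.
Insert 302: h=13, slot 13 empty -> index 13.
Insert 603: h=2, slot 2 empty -> index 2.
Insert 771: h=1, slot 1 empty -> index 1.
Insert 684: h=0, slot 0 empty -> index 0.
Insert 23: h=1, slots 1,2 occupied -> index 3.
Insert 130: h=12, slot 12 empty -> index 12.
Insert 481: h=9, slot 9 empty -> index 9.
Insert 912: h=12, slots 12,13 occupied -> index 14.
Insert 658: h=4, slots 4,5 occupied -> index 6.
Table: [684, 771, 603, 23, 726, 641, 658, ., ., 481, ., ., 130, 302, 912, ., .]

3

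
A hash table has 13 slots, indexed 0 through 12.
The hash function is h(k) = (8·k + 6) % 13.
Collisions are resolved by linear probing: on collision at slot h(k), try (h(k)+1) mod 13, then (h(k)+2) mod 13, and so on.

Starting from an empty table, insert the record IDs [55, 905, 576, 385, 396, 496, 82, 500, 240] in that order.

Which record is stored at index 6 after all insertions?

Insert 55: h=4, slot 4 empty => index 4.
Insert 905: h=5, slot 5 empty => index 5.
Insert 576: h=12, slot 12 empty => index 12.
Insert 385: h=5, slot 5 occupied => index 6.
Insert 396: h=2, slot 2 empty => index 2.
Insert 496: h=9, slot 9 empty => index 9.
Insert 82: h=12, slot 12 occupied => index 0.
Insert 500: h=2, slot 2 occupied => index 3.
Insert 240: h=2, slots 2,3,4,5,6 occupied => index 7.
Table: [82, ., 396, 500, 55, 905, 385, 240, ., 496, ., ., 576]

385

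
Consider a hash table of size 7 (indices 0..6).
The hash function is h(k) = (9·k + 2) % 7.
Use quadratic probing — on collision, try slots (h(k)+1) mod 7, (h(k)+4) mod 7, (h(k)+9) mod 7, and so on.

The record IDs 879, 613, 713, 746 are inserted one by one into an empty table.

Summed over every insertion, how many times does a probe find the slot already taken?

4

Insert 879: h=3, slot 3 empty → index 3.
Insert 613: h=3, slot 3 occupied → index 4.
Insert 713: h=0, slot 0 empty → index 0.
Insert 746: h=3, slots 3,4,0 occupied → index 5.
Table: [713, ∅, ∅, 879, 613, 746, ∅]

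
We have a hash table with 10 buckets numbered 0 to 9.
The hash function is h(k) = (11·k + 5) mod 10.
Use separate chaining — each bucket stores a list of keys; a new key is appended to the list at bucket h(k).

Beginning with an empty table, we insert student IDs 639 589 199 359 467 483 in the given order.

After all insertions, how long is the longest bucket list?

639 → bucket 4
589 → bucket 4 (collision)
199 → bucket 4 (collision)
359 → bucket 4 (collision)
467 → bucket 2
483 → bucket 8
Final buckets:
0: -
1: -
2: 467
3: -
4: 639 -> 589 -> 199 -> 359
5: -
6: -
7: -
8: 483
9: -

4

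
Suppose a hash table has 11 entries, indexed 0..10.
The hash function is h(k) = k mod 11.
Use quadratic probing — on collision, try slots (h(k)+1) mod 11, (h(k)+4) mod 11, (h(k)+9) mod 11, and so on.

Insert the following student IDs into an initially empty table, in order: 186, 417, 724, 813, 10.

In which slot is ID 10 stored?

186: h=10 => slot 10
417: h=10, probe 10,0 => slot 0
724: h=9 => slot 9
813: h=10, probe 10,0,3 => slot 3
10: h=10, probe 10,0,3,8 => slot 8
Table: [417, ∅, ∅, 813, ∅, ∅, ∅, ∅, 10, 724, 186]

8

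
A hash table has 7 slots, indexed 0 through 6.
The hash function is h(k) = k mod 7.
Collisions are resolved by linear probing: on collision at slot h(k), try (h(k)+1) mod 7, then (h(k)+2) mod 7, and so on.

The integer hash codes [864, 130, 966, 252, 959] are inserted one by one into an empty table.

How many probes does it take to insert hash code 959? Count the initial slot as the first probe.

864: h=3 → slot 3
130: h=4 → slot 4
966: h=0 → slot 0
252: h=0, probe 0,1 → slot 1
959: h=0, probe 0,1,2 → slot 2
Table: [966, 252, 959, 864, 130, ., .]

3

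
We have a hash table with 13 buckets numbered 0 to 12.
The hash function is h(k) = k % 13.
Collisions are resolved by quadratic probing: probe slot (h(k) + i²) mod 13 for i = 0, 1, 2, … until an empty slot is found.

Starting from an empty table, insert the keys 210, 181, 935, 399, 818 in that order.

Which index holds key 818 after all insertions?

3

Insert 210: h=2, slot 2 empty → index 2.
Insert 181: h=12, slot 12 empty → index 12.
Insert 935: h=12, slot 12 occupied → index 0.
Insert 399: h=9, slot 9 empty → index 9.
Insert 818: h=12, slots 12,0 occupied → index 3.
Table: [935, —, 210, 818, —, —, —, —, —, 399, —, —, 181]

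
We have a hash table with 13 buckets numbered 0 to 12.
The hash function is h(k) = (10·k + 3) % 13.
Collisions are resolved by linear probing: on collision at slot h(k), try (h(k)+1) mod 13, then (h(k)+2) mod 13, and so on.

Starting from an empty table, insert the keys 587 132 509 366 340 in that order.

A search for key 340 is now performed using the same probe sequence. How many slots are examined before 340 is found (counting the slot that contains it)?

5

587 hashes to 10; slot 10 is free -> place at 10.
132 hashes to 10; 10 taken -> place at 11.
509 hashes to 10; 10,11 taken -> place at 12.
366 hashes to 10; 10,11,12 taken -> place at 0.
340 hashes to 10; 10,11,12,0 taken -> place at 1.
Table: [366, 340, ., ., ., ., ., ., ., ., 587, 132, 509]
Lookup 340: h=10, probe 10,11,12,0,1 → found at 1.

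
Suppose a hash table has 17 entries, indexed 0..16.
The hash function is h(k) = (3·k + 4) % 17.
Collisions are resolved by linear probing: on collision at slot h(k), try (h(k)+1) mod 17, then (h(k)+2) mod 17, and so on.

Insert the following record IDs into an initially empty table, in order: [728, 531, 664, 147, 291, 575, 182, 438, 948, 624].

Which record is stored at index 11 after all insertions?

728 hashes to 12; slot 12 is free -> place at 12.
531 hashes to 16; slot 16 is free -> place at 16.
664 hashes to 7; slot 7 is free -> place at 7.
147 hashes to 3; slot 3 is free -> place at 3.
291 hashes to 10; slot 10 is free -> place at 10.
575 hashes to 12; 12 taken -> place at 13.
182 hashes to 6; slot 6 is free -> place at 6.
438 hashes to 9; slot 9 is free -> place at 9.
948 hashes to 9; 9,10 taken -> place at 11.
624 hashes to 6; 6,7 taken -> place at 8.
Table: [∅, ∅, ∅, 147, ∅, ∅, 182, 664, 624, 438, 291, 948, 728, 575, ∅, ∅, 531]

948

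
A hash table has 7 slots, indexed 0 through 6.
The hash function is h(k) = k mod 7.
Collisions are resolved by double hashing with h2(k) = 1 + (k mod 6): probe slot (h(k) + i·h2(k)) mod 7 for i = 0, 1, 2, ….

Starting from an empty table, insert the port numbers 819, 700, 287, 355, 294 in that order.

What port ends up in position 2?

819: h=0 → slot 0
700: h=0, h2=5, probe 0,5 → slot 5
287: h=0, h2=6, probe 0,6 → slot 6
355: h=5, h2=2, probe 5,0,2 → slot 2
294: h=0, h2=1, probe 0,1 → slot 1
Table: [819, 294, 355, _, _, 700, 287]

355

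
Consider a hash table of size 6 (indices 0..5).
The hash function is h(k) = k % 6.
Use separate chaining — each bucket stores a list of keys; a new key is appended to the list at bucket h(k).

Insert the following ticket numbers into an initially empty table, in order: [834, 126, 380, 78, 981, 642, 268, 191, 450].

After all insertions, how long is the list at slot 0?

834 -> bucket 0
126 -> bucket 0 (collision)
380 -> bucket 2
78 -> bucket 0 (collision)
981 -> bucket 3
642 -> bucket 0 (collision)
268 -> bucket 4
191 -> bucket 5
450 -> bucket 0 (collision)
Final buckets:
0: 834 -> 126 -> 78 -> 642 -> 450
1: _
2: 380
3: 981
4: 268
5: 191

5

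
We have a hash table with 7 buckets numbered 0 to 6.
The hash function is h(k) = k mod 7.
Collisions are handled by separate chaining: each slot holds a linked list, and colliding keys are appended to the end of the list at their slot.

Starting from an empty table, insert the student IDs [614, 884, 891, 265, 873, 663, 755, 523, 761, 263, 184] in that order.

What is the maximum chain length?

5

614 -> bucket 5
884 -> bucket 2
891 -> bucket 2 (collision)
265 -> bucket 6
873 -> bucket 5 (collision)
663 -> bucket 5 (collision)
755 -> bucket 6 (collision)
523 -> bucket 5 (collision)
761 -> bucket 5 (collision)
263 -> bucket 4
184 -> bucket 2 (collision)
Final buckets:
0: ∅
1: ∅
2: 884 -> 891 -> 184
3: ∅
4: 263
5: 614 -> 873 -> 663 -> 523 -> 761
6: 265 -> 755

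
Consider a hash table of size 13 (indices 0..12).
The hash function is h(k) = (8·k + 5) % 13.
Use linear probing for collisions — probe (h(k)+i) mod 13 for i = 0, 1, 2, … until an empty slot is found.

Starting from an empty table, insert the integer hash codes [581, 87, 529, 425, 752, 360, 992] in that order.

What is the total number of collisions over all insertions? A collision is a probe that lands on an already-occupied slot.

581 hashes to 12; slot 12 is free => place at 12.
87 hashes to 12; 12 taken => place at 0.
529 hashes to 12; 12,0 taken => place at 1.
425 hashes to 12; 12,0,1 taken => place at 2.
752 hashes to 2; 2 taken => place at 3.
360 hashes to 12; 12,0,1,2,3 taken => place at 4.
992 hashes to 11; slot 11 is free => place at 11.
Table: [87, 529, 425, 752, 360, -, -, -, -, -, -, 992, 581]

12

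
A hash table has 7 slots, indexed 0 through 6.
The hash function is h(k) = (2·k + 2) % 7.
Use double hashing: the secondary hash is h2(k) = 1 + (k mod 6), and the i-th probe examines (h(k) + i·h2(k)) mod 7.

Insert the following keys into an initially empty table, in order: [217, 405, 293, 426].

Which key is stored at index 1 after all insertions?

426

Insert 217: h=2, slot 2 empty => index 2.
Insert 405: h=0, slot 0 empty => index 0.
Insert 293: h=0, h2=6, slot 0 occupied => index 6.
Insert 426: h=0, h2=1, slot 0 occupied => index 1.
Table: [405, 426, 217, ., ., ., 293]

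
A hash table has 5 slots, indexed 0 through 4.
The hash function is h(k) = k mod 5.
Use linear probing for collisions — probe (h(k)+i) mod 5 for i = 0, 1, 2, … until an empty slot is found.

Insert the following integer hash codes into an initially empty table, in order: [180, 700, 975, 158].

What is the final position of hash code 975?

Insert 180: h=0, slot 0 empty → index 0.
Insert 700: h=0, slot 0 occupied → index 1.
Insert 975: h=0, slots 0,1 occupied → index 2.
Insert 158: h=3, slot 3 empty → index 3.
Table: [180, 700, 975, 158, ∅]

2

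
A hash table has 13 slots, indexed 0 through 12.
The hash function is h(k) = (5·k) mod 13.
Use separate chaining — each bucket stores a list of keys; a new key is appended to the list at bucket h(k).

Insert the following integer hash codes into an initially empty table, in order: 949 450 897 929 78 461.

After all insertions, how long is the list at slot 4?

2

Insert 949: h=0, bucket 0 empty → new chain.
Insert 450: h=1, bucket 1 empty → new chain.
Insert 897: h=0, bucket 0 nonempty → append to chain.
Insert 929: h=4, bucket 4 empty → new chain.
Insert 78: h=0, bucket 0 nonempty → append to chain.
Insert 461: h=4, bucket 4 nonempty → append to chain.
Final buckets:
0: 949 -> 897 -> 78
1: 450
2: .
3: .
4: 929 -> 461
5: .
6: .
7: .
8: .
9: .
10: .
11: .
12: .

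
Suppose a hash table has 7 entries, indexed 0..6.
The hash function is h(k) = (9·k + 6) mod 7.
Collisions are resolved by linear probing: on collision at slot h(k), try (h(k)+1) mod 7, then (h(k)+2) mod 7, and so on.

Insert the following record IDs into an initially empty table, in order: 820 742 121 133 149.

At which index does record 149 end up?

Insert 820: h=1, slot 1 empty => index 1.
Insert 742: h=6, slot 6 empty => index 6.
Insert 121: h=3, slot 3 empty => index 3.
Insert 133: h=6, slot 6 occupied => index 0.
Insert 149: h=3, slot 3 occupied => index 4.
Table: [133, 820, ., 121, 149, ., 742]

4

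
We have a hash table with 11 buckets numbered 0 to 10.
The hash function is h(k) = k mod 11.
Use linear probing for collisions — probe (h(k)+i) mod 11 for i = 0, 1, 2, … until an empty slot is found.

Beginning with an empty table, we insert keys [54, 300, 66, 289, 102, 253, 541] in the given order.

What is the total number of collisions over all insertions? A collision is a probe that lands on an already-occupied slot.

Insert 54: h=10, slot 10 empty -> index 10.
Insert 300: h=3, slot 3 empty -> index 3.
Insert 66: h=0, slot 0 empty -> index 0.
Insert 289: h=3, slot 3 occupied -> index 4.
Insert 102: h=3, slots 3,4 occupied -> index 5.
Insert 253: h=0, slot 0 occupied -> index 1.
Insert 541: h=2, slot 2 empty -> index 2.
Table: [66, 253, 541, 300, 289, 102, ∅, ∅, ∅, ∅, 54]

4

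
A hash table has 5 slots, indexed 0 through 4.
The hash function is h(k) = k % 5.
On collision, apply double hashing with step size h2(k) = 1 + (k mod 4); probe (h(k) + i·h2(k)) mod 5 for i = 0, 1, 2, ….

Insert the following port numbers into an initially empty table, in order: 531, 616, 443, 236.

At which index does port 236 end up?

531: h=1 => slot 1
616: h=1, h2=1, probe 1,2 => slot 2
443: h=3 => slot 3
236: h=1, h2=1, probe 1,2,3,4 => slot 4
Table: [—, 531, 616, 443, 236]

4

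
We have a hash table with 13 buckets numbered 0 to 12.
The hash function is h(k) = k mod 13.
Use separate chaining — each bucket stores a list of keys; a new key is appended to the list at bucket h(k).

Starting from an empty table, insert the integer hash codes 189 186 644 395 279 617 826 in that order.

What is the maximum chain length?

Insert 189: h=7, bucket 7 empty -> new chain.
Insert 186: h=4, bucket 4 empty -> new chain.
Insert 644: h=7, bucket 7 nonempty -> append to chain.
Insert 395: h=5, bucket 5 empty -> new chain.
Insert 279: h=6, bucket 6 empty -> new chain.
Insert 617: h=6, bucket 6 nonempty -> append to chain.
Insert 826: h=7, bucket 7 nonempty -> append to chain.
Final buckets:
0: ∅
1: ∅
2: ∅
3: ∅
4: 186
5: 395
6: 279 -> 617
7: 189 -> 644 -> 826
8: ∅
9: ∅
10: ∅
11: ∅
12: ∅

3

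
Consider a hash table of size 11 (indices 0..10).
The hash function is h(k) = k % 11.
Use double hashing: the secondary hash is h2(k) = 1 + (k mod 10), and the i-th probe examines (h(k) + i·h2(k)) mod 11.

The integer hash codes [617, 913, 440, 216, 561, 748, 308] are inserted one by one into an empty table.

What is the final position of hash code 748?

9

617: h=1 → slot 1
913: h=0 → slot 0
440: h=0, h2=1, probe 0,1,2 → slot 2
216: h=7 → slot 7
561: h=0, h2=2, probe 0,2,4 → slot 4
748: h=0, h2=9, probe 0,9 → slot 9
308: h=0, h2=9, probe 0,9,7,5 → slot 5
Table: [913, 617, 440, —, 561, 308, —, 216, —, 748, —]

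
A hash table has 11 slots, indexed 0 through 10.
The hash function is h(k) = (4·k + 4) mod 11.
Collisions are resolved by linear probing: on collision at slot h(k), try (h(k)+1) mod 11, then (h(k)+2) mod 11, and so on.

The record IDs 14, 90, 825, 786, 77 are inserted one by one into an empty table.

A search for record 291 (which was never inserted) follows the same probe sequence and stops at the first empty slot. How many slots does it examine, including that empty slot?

2

Insert 14: h=5, slot 5 empty => index 5.
Insert 90: h=1, slot 1 empty => index 1.
Insert 825: h=4, slot 4 empty => index 4.
Insert 786: h=2, slot 2 empty => index 2.
Insert 77: h=4, slots 4,5 occupied => index 6.
Table: [-, 90, 786, -, 825, 14, 77, -, -, -, -]
Lookup 291: h=2, probe 2,3 → slot 3 empty, not found.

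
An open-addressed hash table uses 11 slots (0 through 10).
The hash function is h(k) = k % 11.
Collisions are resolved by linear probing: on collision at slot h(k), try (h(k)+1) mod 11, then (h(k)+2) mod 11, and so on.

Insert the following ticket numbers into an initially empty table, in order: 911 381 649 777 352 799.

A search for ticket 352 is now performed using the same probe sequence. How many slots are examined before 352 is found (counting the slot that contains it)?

911 hashes to 9; slot 9 is free → place at 9.
381 hashes to 7; slot 7 is free → place at 7.
649 hashes to 0; slot 0 is free → place at 0.
777 hashes to 7; 7 taken → place at 8.
352 hashes to 0; 0 taken → place at 1.
799 hashes to 7; 7,8,9 taken → place at 10.
Table: [649, 352, ∅, ∅, ∅, ∅, ∅, 381, 777, 911, 799]
Lookup 352: h=0, probe 0,1 → found at 1.

2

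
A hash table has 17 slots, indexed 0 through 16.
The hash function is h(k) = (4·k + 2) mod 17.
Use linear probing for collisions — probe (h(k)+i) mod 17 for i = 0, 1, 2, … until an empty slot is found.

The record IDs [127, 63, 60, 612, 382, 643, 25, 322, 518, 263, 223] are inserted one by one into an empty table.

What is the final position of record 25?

3

127 hashes to 0; slot 0 is free → place at 0.
63 hashes to 16; slot 16 is free → place at 16.
60 hashes to 4; slot 4 is free → place at 4.
612 hashes to 2; slot 2 is free → place at 2.
382 hashes to 0; 0 taken → place at 1.
643 hashes to 7; slot 7 is free → place at 7.
25 hashes to 0; 0,1,2 taken → place at 3.
322 hashes to 15; slot 15 is free → place at 15.
518 hashes to 0; 0,1,2,3,4 taken → place at 5.
263 hashes to 0; 0,1,2,3,4,5 taken → place at 6.
223 hashes to 10; slot 10 is free → place at 10.
Table: [127, 382, 612, 25, 60, 518, 263, 643, -, -, 223, -, -, -, -, 322, 63]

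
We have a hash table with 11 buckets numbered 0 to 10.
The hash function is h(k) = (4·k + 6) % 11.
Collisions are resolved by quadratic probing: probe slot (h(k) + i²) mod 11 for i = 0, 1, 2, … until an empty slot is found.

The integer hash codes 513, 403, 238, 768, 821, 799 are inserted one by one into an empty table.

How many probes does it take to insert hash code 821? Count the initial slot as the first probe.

4

513 hashes to 1; slot 1 is free => place at 1.
403 hashes to 1; 1 taken => place at 2.
238 hashes to 1; 1,2 taken => place at 5.
768 hashes to 9; slot 9 is free => place at 9.
821 hashes to 1; 1,2,5 taken => place at 10.
799 hashes to 1; 1,2,5,10 taken => place at 6.
Table: [_, 513, 403, _, _, 238, 799, _, _, 768, 821]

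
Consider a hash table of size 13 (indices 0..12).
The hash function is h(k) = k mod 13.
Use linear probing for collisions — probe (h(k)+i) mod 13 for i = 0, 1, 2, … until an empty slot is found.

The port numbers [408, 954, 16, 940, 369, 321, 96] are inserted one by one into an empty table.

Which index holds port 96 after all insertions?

8

408 hashes to 5; slot 5 is free → place at 5.
954 hashes to 5; 5 taken → place at 6.
16 hashes to 3; slot 3 is free → place at 3.
940 hashes to 4; slot 4 is free → place at 4.
369 hashes to 5; 5,6 taken → place at 7.
321 hashes to 9; slot 9 is free → place at 9.
96 hashes to 5; 5,6,7 taken → place at 8.
Table: [_, _, _, 16, 940, 408, 954, 369, 96, 321, _, _, _]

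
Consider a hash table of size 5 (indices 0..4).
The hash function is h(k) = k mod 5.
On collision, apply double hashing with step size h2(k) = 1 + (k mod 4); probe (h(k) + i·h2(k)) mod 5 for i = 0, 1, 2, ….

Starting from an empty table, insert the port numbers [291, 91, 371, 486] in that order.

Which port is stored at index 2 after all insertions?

291 hashes to 1; slot 1 is free -> place at 1.
91 hashes to 1, h2=4; 1 taken -> place at 0.
371 hashes to 1, h2=4; 1,0 taken -> place at 4.
486 hashes to 1, h2=3; 1,4 taken -> place at 2.
Table: [91, 291, 486, -, 371]

486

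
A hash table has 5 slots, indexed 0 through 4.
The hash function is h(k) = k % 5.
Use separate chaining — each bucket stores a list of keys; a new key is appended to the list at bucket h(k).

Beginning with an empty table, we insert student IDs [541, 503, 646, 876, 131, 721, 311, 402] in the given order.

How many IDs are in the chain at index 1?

6

Insert 541: h=1, bucket 1 empty -> new chain.
Insert 503: h=3, bucket 3 empty -> new chain.
Insert 646: h=1, bucket 1 nonempty -> append to chain.
Insert 876: h=1, bucket 1 nonempty -> append to chain.
Insert 131: h=1, bucket 1 nonempty -> append to chain.
Insert 721: h=1, bucket 1 nonempty -> append to chain.
Insert 311: h=1, bucket 1 nonempty -> append to chain.
Insert 402: h=2, bucket 2 empty -> new chain.
Final buckets:
0: ∅
1: 541 -> 646 -> 876 -> 131 -> 721 -> 311
2: 402
3: 503
4: ∅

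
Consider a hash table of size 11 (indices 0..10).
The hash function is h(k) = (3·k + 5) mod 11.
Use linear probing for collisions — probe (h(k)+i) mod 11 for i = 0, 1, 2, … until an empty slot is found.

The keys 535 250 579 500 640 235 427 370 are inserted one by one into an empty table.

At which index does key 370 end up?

535: h=4 -> slot 4
250: h=7 -> slot 7
579: h=4, probe 4,5 -> slot 5
500: h=9 -> slot 9
640: h=0 -> slot 0
235: h=6 -> slot 6
427: h=10 -> slot 10
370: h=4, probe 4,5,6,7,8 -> slot 8
Table: [640, _, _, _, 535, 579, 235, 250, 370, 500, 427]

8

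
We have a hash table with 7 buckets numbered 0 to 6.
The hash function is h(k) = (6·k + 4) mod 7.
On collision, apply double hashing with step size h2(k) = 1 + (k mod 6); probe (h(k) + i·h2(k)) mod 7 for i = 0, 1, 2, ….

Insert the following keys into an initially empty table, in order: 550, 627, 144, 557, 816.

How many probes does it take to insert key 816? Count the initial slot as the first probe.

550 hashes to 0; slot 0 is free => place at 0.
627 hashes to 0, h2=4; 0 taken => place at 4.
144 hashes to 0, h2=1; 0 taken => place at 1.
557 hashes to 0, h2=6; 0 taken => place at 6.
816 hashes to 0, h2=1; 0,1 taken => place at 2.
Table: [550, 144, 816, _, 627, _, 557]

3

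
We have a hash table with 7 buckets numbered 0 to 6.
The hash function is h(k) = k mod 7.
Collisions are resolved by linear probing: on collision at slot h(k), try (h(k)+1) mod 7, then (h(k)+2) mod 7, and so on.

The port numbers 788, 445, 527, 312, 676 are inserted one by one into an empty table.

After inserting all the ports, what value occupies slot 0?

788: h=4 -> slot 4
445: h=4, probe 4,5 -> slot 5
527: h=2 -> slot 2
312: h=4, probe 4,5,6 -> slot 6
676: h=4, probe 4,5,6,0 -> slot 0
Table: [676, _, 527, _, 788, 445, 312]

676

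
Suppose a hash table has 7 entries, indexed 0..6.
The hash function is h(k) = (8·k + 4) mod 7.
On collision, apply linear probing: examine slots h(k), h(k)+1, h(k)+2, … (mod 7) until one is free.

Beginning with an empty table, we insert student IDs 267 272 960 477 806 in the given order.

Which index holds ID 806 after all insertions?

267 hashes to 5; slot 5 is free => place at 5.
272 hashes to 3; slot 3 is free => place at 3.
960 hashes to 5; 5 taken => place at 6.
477 hashes to 5; 5,6 taken => place at 0.
806 hashes to 5; 5,6,0 taken => place at 1.
Table: [477, 806, ., 272, ., 267, 960]

1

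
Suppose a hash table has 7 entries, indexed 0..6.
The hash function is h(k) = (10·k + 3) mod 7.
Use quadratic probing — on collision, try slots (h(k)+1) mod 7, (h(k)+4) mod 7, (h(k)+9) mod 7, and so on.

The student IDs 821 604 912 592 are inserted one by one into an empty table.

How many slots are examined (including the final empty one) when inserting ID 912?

821 hashes to 2; slot 2 is free => place at 2.
604 hashes to 2; 2 taken => place at 3.
912 hashes to 2; 2,3 taken => place at 6.
592 hashes to 1; slot 1 is free => place at 1.
Table: [., 592, 821, 604, ., ., 912]

3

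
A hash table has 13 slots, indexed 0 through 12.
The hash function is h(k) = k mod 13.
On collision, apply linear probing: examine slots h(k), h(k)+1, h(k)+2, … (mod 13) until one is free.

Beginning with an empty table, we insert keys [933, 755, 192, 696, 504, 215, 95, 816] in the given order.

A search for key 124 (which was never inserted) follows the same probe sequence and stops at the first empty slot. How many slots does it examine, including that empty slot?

Insert 933: h=10, slot 10 empty → index 10.
Insert 755: h=1, slot 1 empty → index 1.
Insert 192: h=10, slot 10 occupied → index 11.
Insert 696: h=7, slot 7 empty → index 7.
Insert 504: h=10, slots 10,11 occupied → index 12.
Insert 215: h=7, slot 7 occupied → index 8.
Insert 95: h=4, slot 4 empty → index 4.
Insert 816: h=10, slots 10,11,12 occupied → index 0.
Table: [816, 755, ∅, ∅, 95, ∅, ∅, 696, 215, ∅, 933, 192, 504]
Lookup 124: h=7, probe 7,8,9 → slot 9 empty, not found.

3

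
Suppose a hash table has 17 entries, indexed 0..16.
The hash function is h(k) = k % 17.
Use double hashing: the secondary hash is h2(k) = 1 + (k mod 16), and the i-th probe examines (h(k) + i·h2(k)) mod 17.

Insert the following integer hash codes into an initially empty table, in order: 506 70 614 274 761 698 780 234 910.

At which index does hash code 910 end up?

506 hashes to 13; slot 13 is free => place at 13.
70 hashes to 2; slot 2 is free => place at 2.
614 hashes to 2, h2=7; 2 taken => place at 9.
274 hashes to 2, h2=3; 2 taken => place at 5.
761 hashes to 13, h2=10; 13 taken => place at 6.
698 hashes to 1; slot 1 is free => place at 1.
780 hashes to 15; slot 15 is free => place at 15.
234 hashes to 13, h2=11; 13 taken => place at 7.
910 hashes to 9, h2=15; 9,7,5 taken => place at 3.
Table: [_, 698, 70, 910, _, 274, 761, 234, _, 614, _, _, _, 506, _, 780, _]

3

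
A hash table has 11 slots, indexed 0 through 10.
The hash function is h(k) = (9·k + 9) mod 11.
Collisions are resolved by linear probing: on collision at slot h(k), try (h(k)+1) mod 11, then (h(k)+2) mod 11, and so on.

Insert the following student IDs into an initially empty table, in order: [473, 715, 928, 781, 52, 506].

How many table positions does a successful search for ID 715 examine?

473 hashes to 9; slot 9 is free → place at 9.
715 hashes to 9; 9 taken → place at 10.
928 hashes to 1; slot 1 is free → place at 1.
781 hashes to 9; 9,10 taken → place at 0.
52 hashes to 4; slot 4 is free → place at 4.
506 hashes to 9; 9,10,0,1 taken → place at 2.
Table: [781, 928, 506, ., 52, ., ., ., ., 473, 715]
Lookup 715: h=9, probe 9,10 → found at 10.

2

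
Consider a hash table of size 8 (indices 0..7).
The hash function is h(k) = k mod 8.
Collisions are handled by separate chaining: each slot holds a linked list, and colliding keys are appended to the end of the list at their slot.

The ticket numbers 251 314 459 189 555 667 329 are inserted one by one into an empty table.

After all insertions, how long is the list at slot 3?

251 -> bucket 3
314 -> bucket 2
459 -> bucket 3 (collision)
189 -> bucket 5
555 -> bucket 3 (collision)
667 -> bucket 3 (collision)
329 -> bucket 1
Final buckets:
0: —
1: 329
2: 314
3: 251 -> 459 -> 555 -> 667
4: —
5: 189
6: —
7: —

4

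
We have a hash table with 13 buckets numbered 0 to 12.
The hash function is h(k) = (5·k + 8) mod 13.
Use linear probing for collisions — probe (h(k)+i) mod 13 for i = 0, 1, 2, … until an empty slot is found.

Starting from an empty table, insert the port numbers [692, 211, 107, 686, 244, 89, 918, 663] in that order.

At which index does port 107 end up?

12

692: h=10 -> slot 10
211: h=10, probe 10,11 -> slot 11
107: h=10, probe 10,11,12 -> slot 12
686: h=6 -> slot 6
244: h=6, probe 6,7 -> slot 7
89: h=11, probe 11,12,0 -> slot 0
918: h=9 -> slot 9
663: h=8 -> slot 8
Table: [89, _, _, _, _, _, 686, 244, 663, 918, 692, 211, 107]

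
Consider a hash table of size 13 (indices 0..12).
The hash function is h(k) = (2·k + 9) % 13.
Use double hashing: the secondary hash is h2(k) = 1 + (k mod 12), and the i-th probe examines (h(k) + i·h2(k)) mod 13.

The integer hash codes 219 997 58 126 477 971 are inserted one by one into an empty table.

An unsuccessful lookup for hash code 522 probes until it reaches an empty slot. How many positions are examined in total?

219 hashes to 5; slot 5 is free => place at 5.
997 hashes to 1; slot 1 is free => place at 1.
58 hashes to 8; slot 8 is free => place at 8.
126 hashes to 1, h2=7; 1,8 taken => place at 2.
477 hashes to 1, h2=10; 1 taken => place at 11.
971 hashes to 1, h2=12; 1 taken => place at 0.
Table: [971, 997, 126, _, _, 219, _, _, 58, _, _, 477, _]
Lookup 522: h=0, h2=7, probe 0,7 → slot 7 empty, not found.

2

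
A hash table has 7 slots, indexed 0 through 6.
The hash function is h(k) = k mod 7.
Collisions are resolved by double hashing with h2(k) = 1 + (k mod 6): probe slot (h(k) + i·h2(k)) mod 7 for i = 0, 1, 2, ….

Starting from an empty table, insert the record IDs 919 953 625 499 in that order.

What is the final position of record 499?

6

919: h=2 → slot 2
953: h=1 → slot 1
625: h=2, h2=2, probe 2,4 → slot 4
499: h=2, h2=2, probe 2,4,6 → slot 6
Table: [∅, 953, 919, ∅, 625, ∅, 499]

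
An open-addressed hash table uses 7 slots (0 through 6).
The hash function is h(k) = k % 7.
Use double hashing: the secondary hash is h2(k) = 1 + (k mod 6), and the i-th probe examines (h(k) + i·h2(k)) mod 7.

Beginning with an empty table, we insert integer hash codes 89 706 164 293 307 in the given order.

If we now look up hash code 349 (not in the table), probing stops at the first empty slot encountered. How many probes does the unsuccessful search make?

89: h=5 => slot 5
706: h=6 => slot 6
164: h=3 => slot 3
293: h=6, h2=6, probe 6,5,4 => slot 4
307: h=6, h2=2, probe 6,1 => slot 1
Table: [_, 307, _, 164, 293, 89, 706]
Lookup 349: h=6, h2=2, probe 6,1,3,5,0 → slot 0 empty, not found.

5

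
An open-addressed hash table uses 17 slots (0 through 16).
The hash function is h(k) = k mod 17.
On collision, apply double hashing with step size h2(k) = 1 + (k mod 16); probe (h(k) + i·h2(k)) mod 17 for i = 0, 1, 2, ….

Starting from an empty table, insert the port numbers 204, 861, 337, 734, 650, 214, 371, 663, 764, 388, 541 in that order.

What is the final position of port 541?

204 hashes to 0; slot 0 is free -> place at 0.
861 hashes to 11; slot 11 is free -> place at 11.
337 hashes to 14; slot 14 is free -> place at 14.
734 hashes to 3; slot 3 is free -> place at 3.
650 hashes to 4; slot 4 is free -> place at 4.
214 hashes to 10; slot 10 is free -> place at 10.
371 hashes to 14, h2=4; 14 taken -> place at 1.
663 hashes to 0, h2=8; 0 taken -> place at 8.
764 hashes to 16; slot 16 is free -> place at 16.
388 hashes to 14, h2=5; 14 taken -> place at 2.
541 hashes to 14, h2=14; 14,11,8 taken -> place at 5.
Table: [204, 371, 388, 734, 650, 541, —, —, 663, —, 214, 861, —, —, 337, —, 764]

5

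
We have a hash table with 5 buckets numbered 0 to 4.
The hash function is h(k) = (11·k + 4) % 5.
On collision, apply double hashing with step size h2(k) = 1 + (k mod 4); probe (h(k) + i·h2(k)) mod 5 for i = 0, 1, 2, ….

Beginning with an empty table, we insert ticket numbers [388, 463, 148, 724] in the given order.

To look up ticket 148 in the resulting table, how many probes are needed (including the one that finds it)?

388: h=2 -> slot 2
463: h=2, h2=4, probe 2,1 -> slot 1
148: h=2, h2=1, probe 2,3 -> slot 3
724: h=3, h2=1, probe 3,4 -> slot 4
Table: [., 463, 388, 148, 724]
Lookup 148: h=2, h2=1, probe 2,3 → found at 3.

2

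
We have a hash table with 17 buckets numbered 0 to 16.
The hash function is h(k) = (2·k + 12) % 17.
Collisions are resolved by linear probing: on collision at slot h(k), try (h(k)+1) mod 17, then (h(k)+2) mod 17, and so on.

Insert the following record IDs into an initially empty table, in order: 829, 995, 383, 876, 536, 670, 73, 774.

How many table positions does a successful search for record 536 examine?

4

829 hashes to 4; slot 4 is free → place at 4.
995 hashes to 13; slot 13 is free → place at 13.
383 hashes to 13; 13 taken → place at 14.
876 hashes to 13; 13,14 taken → place at 15.
536 hashes to 13; 13,14,15 taken → place at 16.
670 hashes to 9; slot 9 is free → place at 9.
73 hashes to 5; slot 5 is free → place at 5.
774 hashes to 13; 13,14,15,16 taken → place at 0.
Table: [774, ∅, ∅, ∅, 829, 73, ∅, ∅, ∅, 670, ∅, ∅, ∅, 995, 383, 876, 536]
Lookup 536: h=13, probe 13,14,15,16 → found at 16.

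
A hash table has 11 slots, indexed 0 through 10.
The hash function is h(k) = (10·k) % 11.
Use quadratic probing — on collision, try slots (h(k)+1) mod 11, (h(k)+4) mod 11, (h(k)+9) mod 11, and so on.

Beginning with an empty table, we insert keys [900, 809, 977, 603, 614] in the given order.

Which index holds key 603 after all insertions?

6

900 hashes to 2; slot 2 is free → place at 2.
809 hashes to 5; slot 5 is free → place at 5.
977 hashes to 2; 2 taken → place at 3.
603 hashes to 2; 2,3 taken → place at 6.
614 hashes to 2; 2,3,6 taken → place at 0.
Table: [614, _, 900, 977, _, 809, 603, _, _, _, _]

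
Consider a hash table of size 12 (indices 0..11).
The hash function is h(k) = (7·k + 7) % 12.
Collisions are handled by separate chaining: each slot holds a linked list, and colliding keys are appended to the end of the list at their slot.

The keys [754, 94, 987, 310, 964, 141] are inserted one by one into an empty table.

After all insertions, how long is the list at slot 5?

754 → bucket 5
94 → bucket 5 (collision)
987 → bucket 4
310 → bucket 5 (collision)
964 → bucket 11
141 → bucket 10
Final buckets:
0: ∅
1: ∅
2: ∅
3: ∅
4: 987
5: 754 -> 94 -> 310
6: ∅
7: ∅
8: ∅
9: ∅
10: 141
11: 964

3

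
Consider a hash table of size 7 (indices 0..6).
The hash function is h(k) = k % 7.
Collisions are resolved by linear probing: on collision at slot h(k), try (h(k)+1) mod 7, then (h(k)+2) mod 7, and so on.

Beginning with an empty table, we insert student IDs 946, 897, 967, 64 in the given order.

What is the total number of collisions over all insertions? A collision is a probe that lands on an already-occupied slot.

6

946: h=1 -> slot 1
897: h=1, probe 1,2 -> slot 2
967: h=1, probe 1,2,3 -> slot 3
64: h=1, probe 1,2,3,4 -> slot 4
Table: [∅, 946, 897, 967, 64, ∅, ∅]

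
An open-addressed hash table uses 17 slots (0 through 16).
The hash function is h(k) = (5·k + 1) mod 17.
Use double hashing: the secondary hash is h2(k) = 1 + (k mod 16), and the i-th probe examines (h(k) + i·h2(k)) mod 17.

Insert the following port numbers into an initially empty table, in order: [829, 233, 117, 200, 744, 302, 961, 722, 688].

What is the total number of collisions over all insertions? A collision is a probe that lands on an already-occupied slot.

10

829: h=15 => slot 15
233: h=10 => slot 10
117: h=8 => slot 8
200: h=15, h2=9, probe 15,7 => slot 7
744: h=15, h2=9, probe 15,7,16 => slot 16
302: h=15, h2=15, probe 15,13 => slot 13
961: h=12 => slot 12
722: h=7, h2=3, probe 7,10,13,16,2 => slot 2
688: h=7, h2=1, probe 7,8,9 => slot 9
Table: [∅, ∅, 722, ∅, ∅, ∅, ∅, 200, 117, 688, 233, ∅, 961, 302, ∅, 829, 744]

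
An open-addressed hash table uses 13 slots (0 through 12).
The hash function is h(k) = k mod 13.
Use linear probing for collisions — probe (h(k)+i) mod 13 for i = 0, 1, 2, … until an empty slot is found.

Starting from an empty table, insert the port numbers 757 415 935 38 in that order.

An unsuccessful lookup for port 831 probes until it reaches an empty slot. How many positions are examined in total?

4

Insert 757: h=3, slot 3 empty -> index 3.
Insert 415: h=12, slot 12 empty -> index 12.
Insert 935: h=12, slot 12 occupied -> index 0.
Insert 38: h=12, slots 12,0 occupied -> index 1.
Table: [935, 38, ., 757, ., ., ., ., ., ., ., ., 415]
Lookup 831: h=12, probe 12,0,1,2 → slot 2 empty, not found.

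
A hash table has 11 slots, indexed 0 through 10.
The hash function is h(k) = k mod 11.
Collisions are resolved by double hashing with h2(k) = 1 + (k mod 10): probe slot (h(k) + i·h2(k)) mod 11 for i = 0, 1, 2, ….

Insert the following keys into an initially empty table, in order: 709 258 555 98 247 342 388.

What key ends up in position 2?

Insert 709: h=5, slot 5 empty => index 5.
Insert 258: h=5, h2=9, slot 5 occupied => index 3.
Insert 555: h=5, h2=6, slot 5 occupied => index 0.
Insert 98: h=10, slot 10 empty => index 10.
Insert 247: h=5, h2=8, slot 5 occupied => index 2.
Insert 342: h=1, slot 1 empty => index 1.
Insert 388: h=3, h2=9, slots 3,1,10 occupied => index 8.
Table: [555, 342, 247, 258, ∅, 709, ∅, ∅, 388, ∅, 98]

247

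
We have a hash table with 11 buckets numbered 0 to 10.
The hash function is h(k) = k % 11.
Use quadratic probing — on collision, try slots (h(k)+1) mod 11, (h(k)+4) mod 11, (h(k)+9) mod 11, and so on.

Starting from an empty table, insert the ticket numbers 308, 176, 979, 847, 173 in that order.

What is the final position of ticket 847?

Insert 308: h=0, slot 0 empty → index 0.
Insert 176: h=0, slot 0 occupied → index 1.
Insert 979: h=0, slots 0,1 occupied → index 4.
Insert 847: h=0, slots 0,1,4 occupied → index 9.
Insert 173: h=8, slot 8 empty → index 8.
Table: [308, 176, -, -, 979, -, -, -, 173, 847, -]

9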